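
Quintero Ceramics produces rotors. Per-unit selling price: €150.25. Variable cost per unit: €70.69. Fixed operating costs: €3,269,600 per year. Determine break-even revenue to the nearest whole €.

Contribution margin per unit = €150.25 − €70.69 = €79.56, a CM ratio of €79.56 ÷ €150.25 = 0.5295.
Break-even revenue = fixed costs × price ÷ CM = €3,269,600 × €150.25 ÷ €79.56 = €6,174,678.

€6,174,678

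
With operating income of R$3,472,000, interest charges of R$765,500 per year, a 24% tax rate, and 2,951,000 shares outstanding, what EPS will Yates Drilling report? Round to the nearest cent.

Pre-tax income = R$3,472,000 − R$765,500.00 = R$2,706,500.00.
After tax at 24%: net income = R$2,706,500.00 × 0.76 = R$2,056,940.00.
Per share: R$2,056,940.00 / 2,951,000 shares = R$0.70.

R$0.70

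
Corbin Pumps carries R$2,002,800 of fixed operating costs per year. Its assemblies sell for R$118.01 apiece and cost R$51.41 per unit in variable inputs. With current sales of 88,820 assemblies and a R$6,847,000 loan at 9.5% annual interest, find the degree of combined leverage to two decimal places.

1.81

At 88,820 units, contribution = 88,820 × R$66.60 = R$5,915,412.00.
EBIT = R$5,915,412.00 − R$2,002,800 = R$3,912,612.00. Interest = R$650,465.00, so EBIT − I = R$3,262,147.00.
DCL = contribution ÷ (EBIT − I) = R$5,915,412.00 ÷ R$3,262,147.00 = 1.8133.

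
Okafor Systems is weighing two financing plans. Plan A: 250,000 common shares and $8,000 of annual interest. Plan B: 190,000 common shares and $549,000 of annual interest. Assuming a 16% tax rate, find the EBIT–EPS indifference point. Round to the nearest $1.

At indifference, (EBIT − 8,000)(1 − t)/250,000 = (EBIT − 549,000)(1 − t)/190,000.
Cancelling (1 − t) and cross-multiplying: 190,000·(EBIT − 8,000) = 250,000·(EBIT − 549,000).
Solving, EBIT = (549,000·250,000 − 8,000·190,000) / (250,000 − 190,000) = 135,730,000,000 / 60,000 = 2,262,166.67.

$2,262,167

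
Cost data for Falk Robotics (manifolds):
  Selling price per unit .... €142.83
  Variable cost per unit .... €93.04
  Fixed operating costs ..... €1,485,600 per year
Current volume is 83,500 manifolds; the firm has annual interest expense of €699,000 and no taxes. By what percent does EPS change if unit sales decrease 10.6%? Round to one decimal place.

-22.3%

Total contribution margin = 83,500 × €49.79 = €4,157,465.00.
Subtracting fixed costs: EBIT = €4,157,465.00 − €1,485,600 = €2,671,865.00.
Interest = €699,000.00, so EBIT − I = €1,972,865.00.
Degree of combined leverage = contribution ÷ (EBIT − I) = €4,157,465.00 ÷ €1,972,865.00 = 2.1073.
EPS therefore changes by 2.1073 × (-10.6%) = -22.3%.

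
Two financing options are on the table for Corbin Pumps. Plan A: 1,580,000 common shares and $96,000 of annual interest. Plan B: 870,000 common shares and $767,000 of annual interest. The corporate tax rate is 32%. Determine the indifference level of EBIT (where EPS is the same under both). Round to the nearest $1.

Set EPS_A = EPS_B: (EBIT − $96,000)(1 − 0.32) ÷ 1,580,000 = (EBIT − $767,000)(1 − 0.32) ÷ 870,000.
The (1 − t) factor cancels: (EBIT − 96,000) × 870,000 = (EBIT − 767,000) × 1,580,000.
Solving, EBIT = (767,000·1,580,000 − 96,000·870,000) / (1,580,000 − 870,000) = 1,128,340,000,000 / 710,000 = 1,589,211.27.

$1,589,211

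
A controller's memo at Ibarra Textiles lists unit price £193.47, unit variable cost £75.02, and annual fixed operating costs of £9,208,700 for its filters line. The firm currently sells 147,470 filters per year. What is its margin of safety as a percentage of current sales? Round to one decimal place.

47.3%

Unit CM = price − variable cost = £193.47 − £75.02 = £118.45. Break-even units = £9,208,700 ÷ £118.45 = 77,743.35; break-even revenue = 77,743.35 × £193.47 = £15,041,006.24.
Actual sales revenue = 147,470 × £193.47 = £28,531,020.90.
Margin of safety = (£28,531,020.90 − £15,041,006.24) ÷ £28,531,020.90 = 47.3%.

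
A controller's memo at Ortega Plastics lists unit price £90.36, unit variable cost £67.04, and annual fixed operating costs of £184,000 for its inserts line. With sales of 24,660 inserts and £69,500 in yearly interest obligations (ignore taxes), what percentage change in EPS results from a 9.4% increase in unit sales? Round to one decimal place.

+16.8%

At 24,660 units, contribution = 24,660 × £23.32 = £575,071.20.
EBIT = £575,071.20 − £184,000 = £391,071.20.
Interest = £69,500.00, so EBIT − I = £321,571.20.
Degree of combined leverage = contribution ÷ (EBIT − I) = £575,071.20 ÷ £321,571.20 = 1.7883.
EPS therefore changes by 1.7883 × (+9.4%) = +16.8%.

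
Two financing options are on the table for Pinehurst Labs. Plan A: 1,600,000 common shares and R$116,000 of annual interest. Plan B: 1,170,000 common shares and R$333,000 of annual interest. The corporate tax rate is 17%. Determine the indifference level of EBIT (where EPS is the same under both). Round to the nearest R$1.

R$923,442

At indifference, (EBIT − 116,000)(1 − t)/1,600,000 = (EBIT − 333,000)(1 − t)/1,170,000.
The (1 − t) factor cancels: (EBIT − 116,000) × 1,170,000 = (EBIT − 333,000) × 1,600,000.
EBIT × (1,600,000 − 1,170,000) = 333,000 × 1,600,000 − 116,000 × 1,170,000 = 397,080,000,000, so EBIT = 397,080,000,000 ÷ 430,000 = 923,441.86.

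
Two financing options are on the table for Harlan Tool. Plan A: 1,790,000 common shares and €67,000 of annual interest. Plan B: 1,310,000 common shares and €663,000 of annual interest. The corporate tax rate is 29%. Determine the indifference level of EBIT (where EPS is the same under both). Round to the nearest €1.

€2,289,583

At indifference, (EBIT − 67,000)(1 − t)/1,790,000 = (EBIT − 663,000)(1 − t)/1,310,000.
The (1 − t) factor cancels: (EBIT − 67,000) × 1,310,000 = (EBIT − 663,000) × 1,790,000.
EBIT × (1,790,000 − 1,310,000) = 663,000 × 1,790,000 − 67,000 × 1,310,000 = 1,099,000,000,000, so EBIT = 1,099,000,000,000 ÷ 480,000 = 2,289,583.33.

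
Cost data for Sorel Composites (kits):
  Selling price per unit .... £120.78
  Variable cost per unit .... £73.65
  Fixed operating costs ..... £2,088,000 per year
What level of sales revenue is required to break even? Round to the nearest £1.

£5,350,915

CM per unit = £120.78 − £73.65 = £47.13; CM ratio = £47.13 / £120.78 = 0.3902.
Break-even sales = FC ÷ CM ratio = £2,088,000 × £120.78 / £47.13 = £5,350,915.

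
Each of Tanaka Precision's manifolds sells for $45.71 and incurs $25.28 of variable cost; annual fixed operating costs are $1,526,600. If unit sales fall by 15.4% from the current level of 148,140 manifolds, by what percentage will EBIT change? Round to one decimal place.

Contribution at this volume is 148,140 × $20.43 = $3,026,500.20.
EBIT = $3,026,500.20 − $1,526,600 = $1,499,900.20.
DOL = contribution ÷ EBIT = $3,026,500.20 ÷ $1,499,900.20 = 2.0178.
So EBIT moves 2.0178 × (-15.4%) = -31.1%.

-31.1%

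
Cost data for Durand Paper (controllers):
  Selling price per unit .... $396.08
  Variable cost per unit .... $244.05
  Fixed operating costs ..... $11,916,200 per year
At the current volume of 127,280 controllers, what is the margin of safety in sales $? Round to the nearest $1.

Contribution margin per unit = $396.08 − $244.05 = $152.03. Break-even units = $11,916,200 ÷ $152.03 = 78,380.58; break-even revenue = 78,380.58 × $396.08 = $31,044,981.23.
Actual sales revenue = 127,280 × $396.08 = $50,413,062.40.
Margin of safety = $50,413,062.40 − $31,044,981.23 = $19,368,081.

$19,368,081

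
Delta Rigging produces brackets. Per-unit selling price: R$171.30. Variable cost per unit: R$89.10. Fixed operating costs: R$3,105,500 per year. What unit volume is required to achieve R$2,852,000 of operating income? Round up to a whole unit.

72,476 brackets

Contribution margin per unit = R$171.30 − R$89.10 = R$82.20.
Required volume = (fixed costs + target profit) ÷ CM = (R$3,105,500 + R$2,852,000) ÷ R$82.20 = 72,475.67, so 72,476 brackets.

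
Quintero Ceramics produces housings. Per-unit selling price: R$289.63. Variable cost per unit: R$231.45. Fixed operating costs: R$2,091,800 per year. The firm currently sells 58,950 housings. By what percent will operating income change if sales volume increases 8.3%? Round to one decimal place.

At 58,950 units, contribution = 58,950 × R$58.18 = R$3,429,711.00.
Subtracting fixed costs: EBIT = R$3,429,711.00 − R$2,091,800 = R$1,337,911.00.
So DOL = total CM / EBIT = R$3,429,711.00 / R$1,337,911.00 = 2.5635.
Operating income changes by 2.5635 × +8.3% = +21.3%.

+21.3%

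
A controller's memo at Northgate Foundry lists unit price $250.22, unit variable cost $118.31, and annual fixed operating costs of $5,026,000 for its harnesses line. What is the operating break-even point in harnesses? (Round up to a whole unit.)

Contribution margin per unit = $250.22 − $118.31 = $131.91.
Units to break even: $5,026,000 ÷ $131.91 = 38,101.74, rounded up to 38,102.

38,102 harnesses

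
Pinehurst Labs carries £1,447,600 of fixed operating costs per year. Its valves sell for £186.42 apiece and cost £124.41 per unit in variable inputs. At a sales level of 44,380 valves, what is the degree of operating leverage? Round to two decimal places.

Total contribution margin = 44,380 × £62.01 = £2,752,003.80.
Subtracting fixed costs: EBIT = £2,752,003.80 − £1,447,600 = £1,304,403.80.
So DOL = total CM / EBIT = £2,752,003.80 / £1,304,403.80 = 2.1098.

2.11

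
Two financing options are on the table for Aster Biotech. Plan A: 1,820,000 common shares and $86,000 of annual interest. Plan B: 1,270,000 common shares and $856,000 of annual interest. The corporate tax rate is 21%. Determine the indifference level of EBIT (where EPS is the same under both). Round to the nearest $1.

At indifference, (EBIT − 86,000)(1 − t)/1,820,000 = (EBIT − 856,000)(1 − t)/1,270,000.
The (1 − t) factor cancels: (EBIT − 86,000) × 1,270,000 = (EBIT − 856,000) × 1,820,000.
EBIT × (1,820,000 − 1,270,000) = 856,000 × 1,820,000 − 86,000 × 1,270,000 = 1,448,700,000,000, so EBIT = 1,448,700,000,000 ÷ 550,000 = 2,634,000.00.

$2,634,000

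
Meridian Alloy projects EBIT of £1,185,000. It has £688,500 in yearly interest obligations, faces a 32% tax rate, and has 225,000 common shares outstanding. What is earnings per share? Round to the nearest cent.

£1.50

Pre-tax income = £1,185,000 − £688,500.00 = £496,500.00.
After tax at 32%: net income = £496,500.00 × 0.68 = £337,620.00.
Per share: £337,620.00 / 225,000 shares = £1.50.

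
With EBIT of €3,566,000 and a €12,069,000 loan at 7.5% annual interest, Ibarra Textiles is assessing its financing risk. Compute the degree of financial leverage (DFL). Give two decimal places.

1.34

Interest = €905,175.00.
DFL = EBIT ÷ (EBIT − I) = €3,566,000 ÷ (€3,566,000 − €905,175.00) = €3,566,000 ÷ €2,660,825.00 = 1.3402.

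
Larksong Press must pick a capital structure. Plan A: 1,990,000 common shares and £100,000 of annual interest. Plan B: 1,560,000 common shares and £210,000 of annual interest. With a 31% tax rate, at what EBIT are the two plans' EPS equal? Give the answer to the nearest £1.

£609,070

Set EPS_A = EPS_B: (EBIT − £100,000)(1 − 0.31) ÷ 1,990,000 = (EBIT − £210,000)(1 − 0.31) ÷ 1,560,000.
The (1 − t) factor cancels: (EBIT − 100,000) × 1,560,000 = (EBIT − 210,000) × 1,990,000.
EBIT × (1,990,000 − 1,560,000) = 210,000 × 1,990,000 − 100,000 × 1,560,000 = 261,900,000,000, so EBIT = 261,900,000,000 ÷ 430,000 = 609,069.77.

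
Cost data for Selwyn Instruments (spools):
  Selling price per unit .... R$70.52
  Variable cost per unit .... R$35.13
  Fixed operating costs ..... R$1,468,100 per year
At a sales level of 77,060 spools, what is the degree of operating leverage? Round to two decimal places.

2.17

Contribution at this volume is 77,060 × R$35.39 = R$2,727,153.40.
Subtracting fixed costs: EBIT = R$2,727,153.40 − R$1,468,100 = R$1,259,053.40.
Degree of operating leverage = R$2,727,153.40 / R$1,259,053.40 = 2.1660.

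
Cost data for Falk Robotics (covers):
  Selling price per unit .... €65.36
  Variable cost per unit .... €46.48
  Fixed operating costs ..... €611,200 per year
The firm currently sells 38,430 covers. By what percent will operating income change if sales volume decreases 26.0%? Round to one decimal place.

Total contribution margin = 38,430 × €18.88 = €725,558.40.
EBIT = €725,558.40 − €611,200 = €114,358.40.
So DOL = total CM / EBIT = €725,558.40 / €114,358.40 = 6.3446.
Operating income changes by 6.3446 × -26.0% = -165.0%.

-165.0%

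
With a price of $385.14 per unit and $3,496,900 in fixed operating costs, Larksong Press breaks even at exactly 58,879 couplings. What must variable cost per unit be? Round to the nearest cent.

At break-even, FC = Q × (P − VC), so P − VC = $3,496,900 ÷ 58,879 = $59.3913.
Hence VC = price − CM = $385.14 − $59.3913 = $325.75.

$325.75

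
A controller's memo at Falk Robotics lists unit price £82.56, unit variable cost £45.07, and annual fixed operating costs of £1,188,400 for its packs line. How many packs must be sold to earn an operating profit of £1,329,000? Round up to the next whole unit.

67,149 packs

Each unit contributes £82.56 − £45.07 = £37.49.
Need Q such that Q × £37.49 − £1,188,400 = £1,329,000, i.e. Q = £2,517,400 / £37.49 = 67,148.57 → 67,149.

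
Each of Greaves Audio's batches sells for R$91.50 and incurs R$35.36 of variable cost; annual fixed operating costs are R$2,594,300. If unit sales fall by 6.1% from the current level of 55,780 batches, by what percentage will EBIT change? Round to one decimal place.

Contribution at this volume is 55,780 × R$56.14 = R$3,131,489.20.
Subtracting fixed costs: EBIT = R$3,131,489.20 − R$2,594,300 = R$537,189.20.
Degree of operating leverage = R$3,131,489.20 / R$537,189.20 = 5.8294.
%ΔEBIT = DOL × %ΔSales = 5.8294 × -6.1% = -35.6%.

-35.6%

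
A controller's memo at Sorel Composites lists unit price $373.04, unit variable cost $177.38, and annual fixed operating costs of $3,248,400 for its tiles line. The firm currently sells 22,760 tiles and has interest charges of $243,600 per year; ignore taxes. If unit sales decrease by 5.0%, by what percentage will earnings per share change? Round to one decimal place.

At 22,760 units, contribution = 22,760 × $195.66 = $4,453,221.60.
Operating income = contribution − fixed costs = $4,453,221.60 − $3,248,400 = $1,204,821.60.
Interest = $243,600.00, so EBIT − I = $961,221.60.
DCL = total CM / (EBIT − I) = $4,453,221.60 / $961,221.60 = 4.6329.
EPS therefore changes by 4.6329 × (-5.0%) = -23.2%.

-23.2%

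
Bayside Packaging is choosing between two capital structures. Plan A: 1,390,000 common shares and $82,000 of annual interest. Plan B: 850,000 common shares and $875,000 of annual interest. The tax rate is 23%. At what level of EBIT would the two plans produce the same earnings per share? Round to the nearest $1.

$2,123,241

At indifference, (EBIT − 82,000)(1 − t)/1,390,000 = (EBIT − 875,000)(1 − t)/850,000.
Cancelling (1 − t) and cross-multiplying: 850,000·(EBIT − 82,000) = 1,390,000·(EBIT − 875,000).
EBIT × (1,390,000 − 850,000) = 875,000 × 1,390,000 − 82,000 × 850,000 = 1,146,550,000,000, so EBIT = 1,146,550,000,000 ÷ 540,000 = 2,123,240.74.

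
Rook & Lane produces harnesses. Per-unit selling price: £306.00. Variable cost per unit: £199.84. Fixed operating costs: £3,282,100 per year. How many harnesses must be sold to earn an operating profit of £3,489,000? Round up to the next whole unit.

Each unit contributes £306.00 − £199.84 = £106.16.
Need Q such that Q × £106.16 − £3,282,100 = £3,489,000, i.e. Q = £6,771,100 / £106.16 = 63,782.03 → 63,783.

63,783 harnesses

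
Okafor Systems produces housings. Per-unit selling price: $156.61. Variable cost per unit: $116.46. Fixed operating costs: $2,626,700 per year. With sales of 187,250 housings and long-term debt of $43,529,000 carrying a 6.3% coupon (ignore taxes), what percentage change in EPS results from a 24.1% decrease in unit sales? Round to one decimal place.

-84.3%

At 187,250 units, contribution = 187,250 × $40.15 = $7,518,087.50.
EBIT = $7,518,087.50 − $2,626,700 = $4,891,387.50.
After interest of $2,742,327.00, pre-tax earnings = $2,149,060.50.
Degree of combined leverage = contribution ÷ (EBIT − I) = $7,518,087.50 ÷ $2,149,060.50 = 3.4983.
EPS therefore changes by 3.4983 × (-24.1%) = -84.3%.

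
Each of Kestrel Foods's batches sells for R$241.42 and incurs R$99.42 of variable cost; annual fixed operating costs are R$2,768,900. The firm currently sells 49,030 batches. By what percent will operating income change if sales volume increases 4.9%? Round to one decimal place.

Total contribution margin = 49,030 × R$142.00 = R$6,962,260.00.
Subtracting fixed costs: EBIT = R$6,962,260.00 − R$2,768,900 = R$4,193,360.00.
So DOL = total CM / EBIT = R$6,962,260.00 / R$4,193,360.00 = 1.6603.
So EBIT moves 1.6603 × (+4.9%) = +8.1%.

+8.1%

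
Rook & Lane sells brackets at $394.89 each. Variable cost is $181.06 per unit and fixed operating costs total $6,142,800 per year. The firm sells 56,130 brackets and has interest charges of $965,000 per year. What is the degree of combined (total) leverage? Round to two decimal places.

2.45

Contribution at this volume is 56,130 × $213.83 = $12,002,277.90.
EBIT = $12,002,277.90 − $6,142,800 = $5,859,477.90. Interest = $965,000.00.
DOL = $12,002,277.90 ÷ $5,859,477.90 = 2.0484; DFL = $5,859,477.90 ÷ $4,894,477.90 = 1.1972.
Combined leverage = 2.0484 × 1.1972 = 2.4523.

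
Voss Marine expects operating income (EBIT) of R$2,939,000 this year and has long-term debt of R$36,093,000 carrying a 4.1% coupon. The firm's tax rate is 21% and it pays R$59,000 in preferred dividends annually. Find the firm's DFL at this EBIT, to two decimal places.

Annual interest charges come to R$1,479,813.00.
Pre-tax preferred-dividend burden = R$59,000 ÷ (1 − 0.21) = R$74,683.54.
DFL = EBIT ÷ [EBIT − I − D_p/(1−t)] = R$2,939,000 ÷ [R$2,939,000 − R$1,479,813.00 − R$74,683.54] = R$2,939,000 ÷ R$1,384,503.46 = 2.1228.

2.12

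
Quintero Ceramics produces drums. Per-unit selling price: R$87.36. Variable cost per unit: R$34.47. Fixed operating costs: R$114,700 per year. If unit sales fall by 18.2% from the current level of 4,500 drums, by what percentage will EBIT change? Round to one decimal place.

At 4,500 units, contribution = 4,500 × R$52.89 = R$238,005.00.
Operating income = contribution − fixed costs = R$238,005.00 − R$114,700 = R$123,305.00.
So DOL = total CM / EBIT = R$238,005.00 / R$123,305.00 = 1.9302.
Operating income changes by 1.9302 × -18.2% = -35.1%.

-35.1%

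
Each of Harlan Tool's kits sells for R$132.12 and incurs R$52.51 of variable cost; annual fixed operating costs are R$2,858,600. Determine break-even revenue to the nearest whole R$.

CM per unit = R$132.12 − R$52.51 = R$79.61; CM ratio = R$79.61 / R$132.12 = 0.6026.
Break-even revenue = fixed costs × price ÷ CM = R$2,858,600 × R$132.12 ÷ R$79.61 = R$4,744,105.

R$4,744,105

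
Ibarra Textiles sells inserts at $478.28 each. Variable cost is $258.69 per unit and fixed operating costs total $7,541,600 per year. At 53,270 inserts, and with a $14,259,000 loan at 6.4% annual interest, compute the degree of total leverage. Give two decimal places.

At 53,270 units, contribution = 53,270 × $219.59 = $11,697,559.30.
EBIT = $11,697,559.30 − $7,541,600 = $4,155,959.30. Interest = $912,576.00, so EBIT − I = $3,243,383.30.
Degree of total leverage = total CM / (EBIT − interest) = $11,697,559.30 / $3,243,383.30 = 3.6066.

3.61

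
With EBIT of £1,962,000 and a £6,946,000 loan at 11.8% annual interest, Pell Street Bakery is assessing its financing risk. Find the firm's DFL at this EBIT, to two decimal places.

Annual interest charges come to £819,628.00.
Degree of financial leverage = EBIT / (EBIT − interest) = £1,962,000 / £1,142,372.00 = 1.7175.

1.72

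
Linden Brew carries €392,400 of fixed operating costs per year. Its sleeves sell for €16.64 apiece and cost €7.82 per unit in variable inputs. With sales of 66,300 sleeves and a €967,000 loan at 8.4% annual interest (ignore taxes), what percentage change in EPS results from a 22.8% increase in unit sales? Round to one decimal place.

+120.0%

Total contribution margin = 66,300 × €8.82 = €584,766.00.
Subtracting fixed costs: EBIT = €584,766.00 − €392,400 = €192,366.00.
Interest = €81,228.00, so EBIT − I = €111,138.00.
DCL = total CM / (EBIT − I) = €584,766.00 / €111,138.00 = 5.2616.
EPS therefore changes by 5.2616 × (+22.8%) = +120.0%.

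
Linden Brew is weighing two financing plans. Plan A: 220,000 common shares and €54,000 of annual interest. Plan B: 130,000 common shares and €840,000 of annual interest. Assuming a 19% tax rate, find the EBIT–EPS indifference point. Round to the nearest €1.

€1,975,333

Set EPS_A = EPS_B: (EBIT − €54,000)(1 − 0.19) ÷ 220,000 = (EBIT − €840,000)(1 − 0.19) ÷ 130,000.
Cancelling (1 − t) and cross-multiplying: 130,000·(EBIT − 54,000) = 220,000·(EBIT − 840,000).
EBIT × (220,000 − 130,000) = 840,000 × 220,000 − 54,000 × 130,000 = 177,780,000,000, so EBIT = 177,780,000,000 ÷ 90,000 = 1,975,333.33.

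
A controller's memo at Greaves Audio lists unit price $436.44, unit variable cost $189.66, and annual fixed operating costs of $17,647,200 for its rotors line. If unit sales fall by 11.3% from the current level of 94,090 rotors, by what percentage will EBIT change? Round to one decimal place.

Total contribution margin = 94,090 × $246.78 = $23,219,530.20.
EBIT = $23,219,530.20 − $17,647,200 = $5,572,330.20.
DOL = contribution ÷ EBIT = $23,219,530.20 ÷ $5,572,330.20 = 4.1669.
So EBIT moves 4.1669 × (-11.3%) = -47.1%.

-47.1%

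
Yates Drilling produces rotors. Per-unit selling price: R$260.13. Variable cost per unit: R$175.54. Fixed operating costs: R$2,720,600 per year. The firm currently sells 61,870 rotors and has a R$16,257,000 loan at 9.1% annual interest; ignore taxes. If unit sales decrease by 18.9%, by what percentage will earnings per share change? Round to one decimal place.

-95.7%

Total contribution margin = 61,870 × R$84.59 = R$5,233,583.30.
Subtracting fixed costs: EBIT = R$5,233,583.30 − R$2,720,600 = R$2,512,983.30.
After interest of R$1,479,387.00, pre-tax earnings = R$1,033,596.30.
DCL = total CM / (EBIT − I) = R$5,233,583.30 / R$1,033,596.30 = 5.0635.
%ΔEPS = DCL × %ΔSales = 5.0635 × -18.9% = -95.7%.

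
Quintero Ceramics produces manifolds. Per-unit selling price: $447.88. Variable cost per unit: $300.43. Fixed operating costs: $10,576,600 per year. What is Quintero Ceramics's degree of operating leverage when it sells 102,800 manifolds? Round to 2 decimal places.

At 102,800 units, contribution = 102,800 × $147.45 = $15,157,860.00.
Operating income = contribution − fixed costs = $15,157,860.00 − $10,576,600 = $4,581,260.00.
So DOL = total CM / EBIT = $15,157,860.00 / $4,581,260.00 = 3.3087.

3.31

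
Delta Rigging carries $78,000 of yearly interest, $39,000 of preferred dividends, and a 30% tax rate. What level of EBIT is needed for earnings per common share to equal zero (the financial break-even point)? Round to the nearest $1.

Preferred dividends are paid after tax, so their pre-tax equivalent is $39,000 ÷ (1 − 0.30) = $55,714.29.
EPS = 0 when EBIT covers interest plus the pre-tax preferred burden: $78,000 + $55,714.29 = $133,714.29.

$133,714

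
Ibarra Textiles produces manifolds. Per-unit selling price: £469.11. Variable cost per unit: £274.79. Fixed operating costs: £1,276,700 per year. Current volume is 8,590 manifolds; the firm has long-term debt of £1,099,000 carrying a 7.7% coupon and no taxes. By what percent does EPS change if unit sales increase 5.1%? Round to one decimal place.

At 8,590 units, contribution = 8,590 × £194.32 = £1,669,208.80.
Subtracting fixed costs: EBIT = £1,669,208.80 − £1,276,700 = £392,508.80.
After interest of £84,623.00, pre-tax earnings = £307,885.80.
DCL = total CM / (EBIT − I) = £1,669,208.80 / £307,885.80 = 5.4215.
%ΔEPS = DCL × %ΔSales = 5.4215 × +5.1% = +27.6%.

+27.6%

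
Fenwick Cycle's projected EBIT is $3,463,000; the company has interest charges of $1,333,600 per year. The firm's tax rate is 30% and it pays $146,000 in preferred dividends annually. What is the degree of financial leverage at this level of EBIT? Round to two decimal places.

1.80

Interest = $1,333,600.00.
Pre-tax preferred-dividend burden = $146,000 ÷ (1 − 0.30) = $208,571.43.
DFL = EBIT ÷ [EBIT − I − D_p/(1−t)] = $3,463,000 ÷ [$3,463,000 − $1,333,600.00 − $208,571.43] = $3,463,000 ÷ $1,920,828.57 = 1.8029.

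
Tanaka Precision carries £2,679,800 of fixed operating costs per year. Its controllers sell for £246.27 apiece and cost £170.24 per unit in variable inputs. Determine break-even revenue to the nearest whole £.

£8,680,183

CM per unit = £246.27 − £170.24 = £76.03; CM ratio = £76.03 / £246.27 = 0.3087.
Break-even sales = FC ÷ CM ratio = £2,679,800 × £246.27 / £76.03 = £8,680,183.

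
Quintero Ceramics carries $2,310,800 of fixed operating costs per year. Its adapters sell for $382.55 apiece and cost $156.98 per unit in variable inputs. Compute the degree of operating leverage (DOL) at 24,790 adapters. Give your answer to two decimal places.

1.70

Contribution at this volume is 24,790 × $225.57 = $5,591,880.30.
EBIT = $5,591,880.30 − $2,310,800 = $3,281,080.30.
Degree of operating leverage = $5,591,880.30 / $3,281,080.30 = 1.7043.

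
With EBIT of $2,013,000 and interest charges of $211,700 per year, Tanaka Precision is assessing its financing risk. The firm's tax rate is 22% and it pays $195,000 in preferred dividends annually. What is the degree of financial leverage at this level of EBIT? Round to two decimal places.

Interest = $211,700.00.
Preferred dividends grossed up pre-tax: $195,000 / (1 − 0.22) = $250,000.00.
DFL = EBIT ÷ [EBIT − I − D_p/(1−t)] = $2,013,000 ÷ [$2,013,000 − $211,700.00 − $250,000.00] = $2,013,000 ÷ $1,551,300.00 = 1.2976.

1.30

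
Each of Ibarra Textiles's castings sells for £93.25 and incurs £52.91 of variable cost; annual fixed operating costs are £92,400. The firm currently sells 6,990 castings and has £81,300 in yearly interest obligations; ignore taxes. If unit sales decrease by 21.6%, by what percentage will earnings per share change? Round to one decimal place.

Contribution at this volume is 6,990 × £40.34 = £281,976.60.
Operating income = contribution − fixed costs = £281,976.60 − £92,400 = £189,576.60.
After interest of £81,300.00, pre-tax earnings = £108,276.60.
Degree of combined leverage = contribution ÷ (EBIT − I) = £281,976.60 ÷ £108,276.60 = 2.6042.
%ΔEPS = DCL × %ΔSales = 2.6042 × -21.6% = -56.3%.

-56.3%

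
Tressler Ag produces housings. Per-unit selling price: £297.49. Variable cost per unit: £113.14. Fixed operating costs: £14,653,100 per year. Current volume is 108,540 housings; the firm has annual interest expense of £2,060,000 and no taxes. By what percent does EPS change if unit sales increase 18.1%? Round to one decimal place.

+109.9%

Contribution at this volume is 108,540 × £184.35 = £20,009,349.00.
EBIT = £20,009,349.00 − £14,653,100 = £5,356,249.00.
After interest of £2,060,000.00, pre-tax earnings = £3,296,249.00.
Degree of combined leverage = contribution ÷ (EBIT − I) = £20,009,349.00 ÷ £3,296,249.00 = 6.0703.
EPS therefore changes by 6.0703 × (+18.1%) = +109.9%.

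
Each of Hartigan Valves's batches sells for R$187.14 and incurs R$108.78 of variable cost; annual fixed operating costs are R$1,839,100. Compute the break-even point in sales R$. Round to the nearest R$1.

R$4,392,154

Contribution margin per unit = R$187.14 − R$108.78 = R$78.36, a CM ratio of R$78.36 ÷ R$187.14 = 0.4187.
Break-even sales = FC ÷ CM ratio = R$1,839,100 × R$187.14 / R$78.36 = R$4,392,154.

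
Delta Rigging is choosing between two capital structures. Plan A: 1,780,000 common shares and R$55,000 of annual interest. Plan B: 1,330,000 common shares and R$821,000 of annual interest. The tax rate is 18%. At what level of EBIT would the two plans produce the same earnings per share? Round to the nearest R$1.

R$3,084,956

At indifference, (EBIT − 55,000)(1 − t)/1,780,000 = (EBIT − 821,000)(1 − t)/1,330,000.
Cancelling (1 − t) and cross-multiplying: 1,330,000·(EBIT − 55,000) = 1,780,000·(EBIT − 821,000).
Solving, EBIT = (821,000·1,780,000 − 55,000·1,330,000) / (1,780,000 − 1,330,000) = 1,388,230,000,000 / 450,000 = 3,084,955.56.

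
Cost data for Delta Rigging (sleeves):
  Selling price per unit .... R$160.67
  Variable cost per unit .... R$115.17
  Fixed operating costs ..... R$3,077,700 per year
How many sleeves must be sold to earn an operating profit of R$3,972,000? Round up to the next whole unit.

154,939 sleeves

Contribution margin per unit = R$160.67 − R$115.17 = R$45.50.
Required volume = (fixed costs + target profit) ÷ CM = (R$3,077,700 + R$3,972,000) ÷ R$45.50 = 154,938.46, so 154,939 sleeves.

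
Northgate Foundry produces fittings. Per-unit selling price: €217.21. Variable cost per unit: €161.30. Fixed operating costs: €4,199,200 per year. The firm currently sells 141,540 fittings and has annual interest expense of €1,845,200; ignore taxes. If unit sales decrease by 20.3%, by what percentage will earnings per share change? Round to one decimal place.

Contribution at this volume is 141,540 × €55.91 = €7,913,501.40.
Subtracting fixed costs: EBIT = €7,913,501.40 − €4,199,200 = €3,714,301.40.
Interest = €1,845,200.00, so EBIT − I = €1,869,101.40.
Degree of combined leverage = contribution ÷ (EBIT − I) = €7,913,501.40 ÷ €1,869,101.40 = 4.2339.
EPS therefore changes by 4.2339 × (-20.3%) = -85.9%.

-85.9%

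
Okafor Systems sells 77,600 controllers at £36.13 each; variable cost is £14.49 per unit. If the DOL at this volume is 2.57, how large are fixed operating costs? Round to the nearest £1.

Contribution at this volume is 77,600 × £21.64 = £1,679,264.00.
Since DOL = CM ÷ EBIT, EBIT = £1,679,264.00 ÷ 2.57 = £653,410.12.
And FC = contribution − EBIT = £1,679,264.00 − £653,410.12 = £1,025,854.

£1,025,854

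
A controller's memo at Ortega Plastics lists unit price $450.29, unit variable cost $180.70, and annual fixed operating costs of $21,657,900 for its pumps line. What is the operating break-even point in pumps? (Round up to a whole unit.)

Unit CM = price − variable cost = $450.29 − $180.70 = $269.59.
Break-even Q = $21,657,900 / $269.59 = 80,336.44 → 80,337 pumps.

80,337 pumps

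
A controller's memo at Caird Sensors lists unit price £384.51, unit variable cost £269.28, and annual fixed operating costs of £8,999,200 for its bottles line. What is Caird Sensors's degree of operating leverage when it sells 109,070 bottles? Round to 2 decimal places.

Total contribution margin = 109,070 × £115.23 = £12,568,136.10.
EBIT = £12,568,136.10 − £8,999,200 = £3,568,936.10.
Degree of operating leverage = £12,568,136.10 / £3,568,936.10 = 3.5215.

3.52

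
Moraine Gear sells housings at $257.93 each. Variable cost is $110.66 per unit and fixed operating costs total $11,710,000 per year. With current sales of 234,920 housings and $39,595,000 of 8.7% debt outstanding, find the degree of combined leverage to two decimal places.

1.78

Contribution at this volume is 234,920 × $147.27 = $34,596,668.40.
EBIT = $34,596,668.40 − $11,710,000 = $22,886,668.40. Interest = $3,444,765.00.
DOL = $34,596,668.40 ÷ $22,886,668.40 = 1.5117; DFL = $22,886,668.40 ÷ $19,441,903.40 = 1.1772.
DCL = DOL × DFL = 1.5117 × 1.1772 = 1.7796.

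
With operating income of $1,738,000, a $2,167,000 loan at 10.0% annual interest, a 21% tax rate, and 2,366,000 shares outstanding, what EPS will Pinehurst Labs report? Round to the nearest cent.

Interest = $216,700.00, so EBT = $1,738,000 − $216,700.00 = $1,521,300.00.
Net income = $1,521,300.00 × (1 − 0.21) = $1,201,827.00.
Per share: $1,201,827.00 / 2,366,000 shares = $0.51.

$0.51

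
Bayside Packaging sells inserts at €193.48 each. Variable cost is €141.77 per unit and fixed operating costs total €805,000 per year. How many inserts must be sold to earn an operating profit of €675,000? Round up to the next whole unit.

Each unit contributes €193.48 − €141.77 = €51.71.
Units = (FC + target) / CM = (€805,000 + €675,000) / €51.71 = 28,621.16, so 28,622 inserts.

28,622 inserts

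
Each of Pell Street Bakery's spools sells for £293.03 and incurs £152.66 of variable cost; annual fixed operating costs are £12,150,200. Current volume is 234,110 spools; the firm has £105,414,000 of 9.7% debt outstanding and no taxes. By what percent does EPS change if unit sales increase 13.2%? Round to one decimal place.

Contribution at this volume is 234,110 × £140.37 = £32,862,020.70.
Subtracting fixed costs: EBIT = £32,862,020.70 − £12,150,200 = £20,711,820.70.
Interest = £10,225,158.00, so EBIT − I = £10,486,662.70.
Degree of combined leverage = contribution ÷ (EBIT − I) = £32,862,020.70 ÷ £10,486,662.70 = 3.1337.
EPS therefore changes by 3.1337 × (+13.2%) = +41.4%.

+41.4%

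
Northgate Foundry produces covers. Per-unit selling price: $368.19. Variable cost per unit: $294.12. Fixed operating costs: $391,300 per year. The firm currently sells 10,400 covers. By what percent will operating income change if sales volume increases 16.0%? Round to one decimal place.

At 10,400 units, contribution = 10,400 × $74.07 = $770,328.00.
EBIT = $770,328.00 − $391,300 = $379,028.00.
DOL = contribution ÷ EBIT = $770,328.00 ÷ $379,028.00 = 2.0324.
So EBIT moves 2.0324 × (+16.0%) = +32.5%.

+32.5%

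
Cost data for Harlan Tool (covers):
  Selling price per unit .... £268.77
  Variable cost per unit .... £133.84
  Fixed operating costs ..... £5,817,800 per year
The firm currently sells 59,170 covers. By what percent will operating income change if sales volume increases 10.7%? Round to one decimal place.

At 59,170 units, contribution = 59,170 × £134.93 = £7,983,808.10.
EBIT = £7,983,808.10 − £5,817,800 = £2,166,008.10.
DOL = contribution ÷ EBIT = £7,983,808.10 ÷ £2,166,008.10 = 3.6860.
Operating income changes by 3.6860 × +10.7% = +39.4%.

+39.4%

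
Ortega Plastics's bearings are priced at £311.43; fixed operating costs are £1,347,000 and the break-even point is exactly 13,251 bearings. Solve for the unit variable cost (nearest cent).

At break-even, FC = Q × (P − VC), so P − VC = £1,347,000 ÷ 13,251 = £101.6527.
Variable cost per unit = £311.43 − £101.6527 = £209.78.

£209.78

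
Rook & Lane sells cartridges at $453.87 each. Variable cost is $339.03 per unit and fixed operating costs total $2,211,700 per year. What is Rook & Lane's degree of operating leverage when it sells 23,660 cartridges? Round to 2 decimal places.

5.38

At 23,660 units, contribution = 23,660 × $114.84 = $2,717,114.40.
EBIT = $2,717,114.40 − $2,211,700 = $505,414.40.
DOL = contribution ÷ EBIT = $2,717,114.40 ÷ $505,414.40 = 5.3760.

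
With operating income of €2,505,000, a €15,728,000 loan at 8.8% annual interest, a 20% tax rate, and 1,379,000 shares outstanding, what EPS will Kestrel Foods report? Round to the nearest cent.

€0.65

Pre-tax income = €2,505,000 − €1,384,064.00 = €1,120,936.00.
Net income = €1,120,936.00 × (1 − 0.20) = €896,748.80.
EPS = €896,748.80 ÷ 1,379,000 = €0.65.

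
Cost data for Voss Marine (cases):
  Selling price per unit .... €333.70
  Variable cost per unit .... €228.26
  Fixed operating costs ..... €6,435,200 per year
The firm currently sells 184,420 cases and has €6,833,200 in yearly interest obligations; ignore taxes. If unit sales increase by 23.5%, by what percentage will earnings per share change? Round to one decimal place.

Contribution at this volume is 184,420 × €105.44 = €19,445,244.80.
EBIT = €19,445,244.80 − €6,435,200 = €13,010,044.80.
Interest = €6,833,200.00, so EBIT − I = €6,176,844.80.
DCL = total CM / (EBIT − I) = €19,445,244.80 / €6,176,844.80 = 3.1481.
%ΔEPS = DCL × %ΔSales = 3.1481 × +23.5% = +74.0%.

+74.0%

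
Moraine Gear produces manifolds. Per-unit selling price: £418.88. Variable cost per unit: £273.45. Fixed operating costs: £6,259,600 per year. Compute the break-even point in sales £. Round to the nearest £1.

Contribution margin per unit = £418.88 − £273.45 = £145.43, a CM ratio of £145.43 ÷ £418.88 = 0.3472.
Break-even revenue = fixed costs × price ÷ CM = £6,259,600 × £418.88 ÷ £145.43 = £18,029,439.

£18,029,439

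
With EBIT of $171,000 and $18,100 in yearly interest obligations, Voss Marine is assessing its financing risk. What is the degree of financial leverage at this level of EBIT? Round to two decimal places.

1.12

Interest = $18,100.00.
Degree of financial leverage = EBIT / (EBIT − interest) = $171,000 / $152,900.00 = 1.1184.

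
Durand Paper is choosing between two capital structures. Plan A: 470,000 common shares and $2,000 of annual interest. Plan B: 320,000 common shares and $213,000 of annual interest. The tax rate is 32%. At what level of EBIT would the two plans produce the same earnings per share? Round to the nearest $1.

Set EPS_A = EPS_B: (EBIT − $2,000)(1 − 0.32) ÷ 470,000 = (EBIT − $213,000)(1 − 0.32) ÷ 320,000.
The (1 − t) factor cancels: (EBIT − 2,000) × 320,000 = (EBIT − 213,000) × 470,000.
EBIT × (470,000 − 320,000) = 213,000 × 470,000 − 2,000 × 320,000 = 99,470,000,000, so EBIT = 99,470,000,000 ÷ 150,000 = 663,133.33.

$663,133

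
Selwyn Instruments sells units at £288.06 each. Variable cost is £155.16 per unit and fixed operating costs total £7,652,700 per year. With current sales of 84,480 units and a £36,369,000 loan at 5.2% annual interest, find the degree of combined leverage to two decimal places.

Total contribution margin = 84,480 × £132.90 = £11,227,392.00.
Operating income = contribution − fixed costs = £11,227,392.00 − £7,652,700 = £3,574,692.00. Interest = £1,891,188.00.
DOL = £11,227,392.00 ÷ £3,574,692.00 = 3.1408; DFL = £3,574,692.00 ÷ £1,683,504.00 = 2.1234.
DCL = DOL × DFL = 3.1408 × 2.1234 = 6.6692.

6.67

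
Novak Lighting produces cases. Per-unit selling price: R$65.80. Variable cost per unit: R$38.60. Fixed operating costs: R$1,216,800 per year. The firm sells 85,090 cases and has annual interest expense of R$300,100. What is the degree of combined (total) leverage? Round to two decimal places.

2.90

Contribution at this volume is 85,090 × R$27.20 = R$2,314,448.00.
EBIT = R$2,314,448.00 − R$1,216,800 = R$1,097,648.00. Interest = R$300,100.00, so EBIT − I = R$797,548.00.
DCL = contribution ÷ (EBIT − I) = R$2,314,448.00 ÷ R$797,548.00 = 2.9020.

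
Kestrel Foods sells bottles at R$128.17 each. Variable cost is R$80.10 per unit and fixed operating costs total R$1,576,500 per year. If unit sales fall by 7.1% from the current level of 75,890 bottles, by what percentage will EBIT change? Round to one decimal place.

-12.5%

At 75,890 units, contribution = 75,890 × R$48.07 = R$3,648,032.30.
EBIT = R$3,648,032.30 − R$1,576,500 = R$2,071,532.30.
DOL = contribution ÷ EBIT = R$3,648,032.30 ÷ R$2,071,532.30 = 1.7610.
Operating income changes by 1.7610 × -7.1% = -12.5%.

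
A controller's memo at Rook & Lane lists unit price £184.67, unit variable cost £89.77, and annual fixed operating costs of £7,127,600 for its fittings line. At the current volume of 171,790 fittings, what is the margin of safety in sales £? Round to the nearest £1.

Each unit contributes £184.67 − £89.77 = £94.90. Break-even units = £7,127,600 ÷ £94.90 = 75,106.43; break-even revenue = 75,106.43 × £184.67 = £13,869,904.03.
Current sales = 171,790 × £184.67 = £31,724,459.30.
Margin of safety = £31,724,459.30 − £13,869,904.03 = £17,854,555.

£17,854,555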